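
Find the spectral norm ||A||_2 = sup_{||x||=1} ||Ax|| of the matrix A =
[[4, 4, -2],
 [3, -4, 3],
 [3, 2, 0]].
||A||_2 ≈ 7.1778 (= sqrt(largest eigenvalue of A^T A))

||A||_2 = sigma_max(A) = sqrt(lambda_max(A^T A)). Form the symmetric matrix M = A^T A =
[[34, 10, 1],
 [10, 36, -20],
 [1, -20, 13]].
Its characteristic polynomial (trace, sum of principal 2x2 minors, determinant of M give the coefficients) is
  p(λ) = det(λ I - M) = λ^3 - 83λ^2 + 1633λ - 576.
No integer candidate from the rational root theorem (±divisors of 576) is a root, so the roots are irrational. The cubic discriminant is Δ = 1030921125 > 0, so there are three distinct real roots. p(0) = -576 and p(1) = 975 have opposite signs, so a root lies in (0, 1); Newton's method refines it to λ ≈ 0.3593. p(31) = 75 and p(32) = -544 have opposite signs, so a root lies in (31, 32); Newton's method refines it to λ ≈ 31.1193. p(51) = -525 and p(52) = 516 have opposite signs, so a root lies in (51, 52); Newton's method refines it to λ ≈ 51.5215. Check (Vieta): the three roots sum to 83, matching tr M = 83.
So the eigenvalues of A^T A are ≈ 0.3593, 31.1193, 51.5215 (all ≥ 0, as they must be for A^T A). The largest is λ_max ≈ 51.5215, hence ||A||_2 = sqrt(λ_max) ≈ 7.1778.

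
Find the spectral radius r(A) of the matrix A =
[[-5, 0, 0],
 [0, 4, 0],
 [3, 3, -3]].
r(A) = 5

The eigenvalues of A are the roots of its characteristic polynomial. With M = A (coefficients from the trace, the sum of principal 2x2 minors, and det A):
  p(λ) = det(λ I - M) = λ^3 + 4λ^2 - 17λ - 60.
By the rational root theorem any rational root is an integer divisor of 60. Testing λ = 4: p(4) = 64 + 64 - 68 - 60 = 0, so λ = 4 is a root. Dividing out (λ - 4) leaves p(λ) = (λ - 4)(λ^2 + 8λ + 15). For λ^2 + 8λ + 15 the discriminant is 4. It is a perfect square (2^2), so the roots are rational: λ = (-8 ± 2)/2 = -3, -5.
Thus the eigenvalues (to 4 decimals) are -3 (modulus 3); -5 (modulus 5); 4 (modulus 4). The spectral radius is the largest modulus: r(A) = 5. (Cross-check: r(A) ≤ ||A||_2 ≈ 6.6326; equality holds whenever A is normal, though it can also hold for some non-normal A.)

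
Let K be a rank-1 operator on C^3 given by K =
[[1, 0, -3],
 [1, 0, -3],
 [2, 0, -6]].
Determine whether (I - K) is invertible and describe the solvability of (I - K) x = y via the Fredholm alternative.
(I - K) is invertible (det(I - K) = 6 ≠ 0), so for every y in C^3 the equation (I - K) x = y has a unique solution.

K has rank 1, so it is an outer product K = u v^T: every row of K is a multiple of one row vector. Reading off the entries, u = (1, 1, 2) and v = (1, 0, -3) (row i of K equals u_i·v^T). A rank-one matrix u v^T satisfies K u = u (v·u) and kills the (2)-dimensional subspace v^⊥, so its characteristic polynomial is lambda^2 (lambda - v·u) with v·u = tr K = -5. Hence the eigenvalues of I - K are 1 (multiplicity 2) and 1 - (-5) = 6, so det(I - K) = 6. (Direct check: I - K =
[[0, 0, 3],
 [-1, 1, 3],
 [-2, 0, 7]]
has determinant 6.) The finite-dimensional Fredholm alternative says: either (I - K) is invertible, or ker(I - K) ≠ {0} and then range(I - K) = ker((I - K)^*)^⊥, with dim ker(I - K) = dim ker((I - K)^*). Since det(I - K) ≠ 0, 1 is not an eigenvalue of K and ker(I - K) = {0}, so we are in the first case: for every y there is a unique x = (I - K)^(-1) y. Explicitly, by the Sherman–Morrison formula, (I - u v^T)^(-1) = I + u v^T/(1 - v·u), i.e. (I - K)^(-1) = I + K/(6).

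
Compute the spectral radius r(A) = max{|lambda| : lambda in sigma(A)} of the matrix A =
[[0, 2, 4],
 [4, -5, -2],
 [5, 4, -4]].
r(A) ≈ 6.8786

The eigenvalues of A are the roots of its characteristic polynomial. With M = A (coefficients from the trace, the sum of principal 2x2 minors, and det A):
  p(λ) = det(λ I - M) = λ^3 + 9λ^2 - 176.
No integer candidate from the rational root theorem (±divisors of 176) is a root, so the roots are irrational. The cubic discriminant is Δ = -323136 < 0, so there is one real root and a complex-conjugate pair. p(3) = -68 and p(4) = 32 have opposite signs, so a root lies in (3, 4); Newton's method refines it to λ ≈ 3.7198. Dividing out (λ - (3.7198)) leaves approximately λ^2 + 12.7198λ + 47.3147. For λ^2 + 12.7198λ + 47.3147 the discriminant is -27.4661. It is negative, so the remaining roots are the complex-conjugate pair λ ≈ -6.3599 ± 2.6204i. Their product equals the constant term, so |λ|^2 ≈ 47.3147 and |λ| ≈ 6.8786.
Thus the eigenvalues (to 4 decimals) are 3.7198 (modulus 3.7198); -6.3599 ± 2.6204i (modulus 6.8786). The spectral radius is the largest modulus: r(A) ≈ 6.8786. (Cross-check: r(A) ≤ ||A||_2 ≈ 8.1667; equality holds whenever A is normal, though it can also hold for some non-normal A.)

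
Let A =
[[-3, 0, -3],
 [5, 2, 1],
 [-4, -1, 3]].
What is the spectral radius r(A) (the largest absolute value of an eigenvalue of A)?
r(A) ≈ 4.8487

The eigenvalues of A are the roots of its characteristic polynomial. With M = A (coefficients from the trace, the sum of principal 2x2 minors, and det A):
  p(λ) = det(λ I - M) = λ^3 - 2λ^2 - 20λ + 30.
No integer candidate from the rational root theorem (±divisors of 30) is a root, so the roots are irrational. The cubic discriminant is Δ = 31860 > 0, so there are three distinct real roots. p(-5) = -45 and p(-4) = 14 have opposite signs, so a root lies in (-5, -4); Newton's method refines it to λ ≈ -4.2907. p(1) = 9 and p(2) = -10 have opposite signs, so a root lies in (1, 2); Newton's method refines it to λ ≈ 1.442. p(4) = -18 and p(5) = 5 have opposite signs, so a root lies in (4, 5); Newton's method refines it to λ ≈ 4.8487. Check (Vieta): the three roots sum to 2, matching tr M = 2.
Thus the eigenvalues (to 4 decimals) are -4.2907 (modulus 4.2907); 1.442 (modulus 1.442); 4.8487 (modulus 4.8487). The spectral radius is the largest modulus: r(A) ≈ 4.8487. (Cross-check: r(A) ≤ ||A||_2 ≈ 7.3537; equality holds whenever A is normal, though it can also hold for some non-normal A.)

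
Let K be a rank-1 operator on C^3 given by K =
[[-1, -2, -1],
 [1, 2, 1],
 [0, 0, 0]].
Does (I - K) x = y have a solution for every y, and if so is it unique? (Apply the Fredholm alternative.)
(I - K) is singular (det(I - K) = 0, i.e. 1 ∈ sigma(K)). (I - K) x = y is solvable iff y ⊥ ker((I - K)^*) = span{(-1, -2, -1)}, i.e. iff -y_1 - 2y_2 - y_3 = 0. When solvable, the solutions are x = y + c·(1, -1, 0), c arbitrary (ker(I - K) = span{(1, -1, 0)}, dimension 1).

K has rank 1, so it is an outer product K = u v^T: every row of K is a multiple of one row vector. Reading off the entries, u = (1, -1, 0) and v = (-1, -2, -1) (row i of K equals u_i·v^T). A rank-one matrix u v^T satisfies K u = u (v·u) and kills the (2)-dimensional subspace v^⊥, so its characteristic polynomial is lambda^2 (lambda - v·u) with v·u = tr K = 1. Hence the eigenvalues of I - K are 1 (multiplicity 2) and 1 - (1) = 0, so det(I - K) = 0. (Direct check: I - K =
[[2, 2, 1],
 [-1, -1, -1],
 [0, 0, 1]]
has determinant 0.) So 1 is an eigenvalue of K and (I - K) is not invertible. The finite-dimensional Fredholm alternative says: either (I - K) is invertible, or ker(I - K) ≠ {0} and then range(I - K) = ker((I - K)^*)^⊥, with dim ker(I - K) = dim ker((I - K)^*). We are in the second case, so we need both kernels. Kernel of I - K: (I - K) u = u - u (v·u) = u - u = 0, so ker(I - K) = span{u} = span{(1, -1, 0)} (it is exactly 1-dimensional because rank(I - K) = 2). Kernel of the adjoint: K is real, so (I - K)^* = I - K^T = I - v u^T, and (I - v u^T) v = v - v (u·v) = 0; hence ker((I - K)^*) = span{v} = span{(-1, -2, -1)}. Therefore (I - K) x = y is solvable iff <y, v> = 0, i.e. iff -y_1 - 2y_2 - y_3 = 0. When this holds, K y = u (v·y) = 0, so (I - K) y = y and x = y is a particular solution; the full solution set is the line x = y + c·u = y + c·(1, -1, 0), c ∈ C.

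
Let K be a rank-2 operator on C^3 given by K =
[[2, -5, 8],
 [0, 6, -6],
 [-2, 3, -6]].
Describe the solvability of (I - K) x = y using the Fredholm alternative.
(I - K) is invertible (det(I - K) = -3 ≠ 0), so for every y in C^3 the equation (I - K) x = y has a unique solution.

K has rank 2 and factors as K = U V^T = u1 v1^T + u2 v2^T with u1 = (3, -3, -2), v1 = (0, -2, 2), u2 = (-1, 0, 1), v2 = (-2, -1, -2) (multiplying out reproduces the displayed K). The nonzero eigenvalues of U V^T coincide with those of the 2 x 2 matrix G = V^T U = [[v1·u1, v1·u2], [v2·u1, v2·u2]] = [[2, 2], [1, 0]], and by the Sylvester determinant identity det(I_3 - U V^T) = det(I_2 - V^T U) = det([[-1, -2], [-1, 1]]) = (-1)(1) - (-2)(-1) = -3. (Direct check: I - K =
[[-1, 5, -8],
 [0, -5, 6],
 [2, -3, 7]]
has determinant -3.) The finite-dimensional Fredholm alternative says: either (I - K) is invertible, or ker(I - K) ≠ {0} and then range(I - K) = ker((I - K)^*)^⊥, with dim ker(I - K) = dim ker((I - K)^*). Since det(I - K) ≠ 0, 1 is not an eigenvalue of K and ker(I - K) = {0}, so we are in the first case: for every y there is a unique x = (I - K)^(-1) y. (Explicitly, by the Woodbury identity, (I - U V^T)^(-1) = I + U (I_2 - G)^(-1) V^T.)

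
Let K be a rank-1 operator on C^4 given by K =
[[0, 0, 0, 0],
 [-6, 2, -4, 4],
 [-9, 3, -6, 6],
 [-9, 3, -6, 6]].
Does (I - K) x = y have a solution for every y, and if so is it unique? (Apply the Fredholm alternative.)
(I - K) is invertible (det(I - K) = -1 ≠ 0), so for every y in C^4 the equation (I - K) x = y has a unique solution.

K has rank 1, so it is an outer product K = u v^T: every row of K is a multiple of one row vector. Reading off the entries, u = (0, 2, 3, 3) and v = (-3, 1, -2, 2) (row i of K equals u_i·v^T). A rank-one matrix u v^T satisfies K u = u (v·u) and kills the (3)-dimensional subspace v^⊥, so its characteristic polynomial is lambda^3 (lambda - v·u) with v·u = tr K = 2. Hence the eigenvalues of I - K are 1 (multiplicity 3) and 1 - (2) = -1, so det(I - K) = -1. (Direct check: I - K =
[[1, 0, 0, 0],
 [6, -1, 4, -4],
 [9, -3, 7, -6],
 [9, -3, 6, -5]]
has determinant -1.) The finite-dimensional Fredholm alternative says: either (I - K) is invertible, or ker(I - K) ≠ {0} and then range(I - K) = ker((I - K)^*)^⊥, with dim ker(I - K) = dim ker((I - K)^*). Since det(I - K) ≠ 0, 1 is not an eigenvalue of K and ker(I - K) = {0}, so we are in the first case: for every y there is a unique x = (I - K)^(-1) y. Explicitly, by the Sherman–Morrison formula, (I - u v^T)^(-1) = I + u v^T/(1 - v·u), i.e. (I - K)^(-1) = I - K.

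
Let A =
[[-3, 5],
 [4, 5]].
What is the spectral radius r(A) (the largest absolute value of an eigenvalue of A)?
r(A) = 7

The eigenvalues of A are the roots of its characteristic polynomial. With M = A (coefficients from the trace and determinant):
  p(λ) = det(λ I - M) = λ^2 - 2λ - 35.
For λ^2 - 2λ - 35 the discriminant is 144. It is a perfect square (12^2), so the roots are rational: λ = (2 ± 12)/2 = 7, -5.
Thus the eigenvalues (to 4 decimals) are 7 (modulus 7); -5 (modulus 5). The spectral radius is the largest modulus: r(A) = 7. (Cross-check: r(A) ≤ ||A||_2 ≈ 7.1388; equality holds whenever A is normal, though it can also hold for some non-normal A.)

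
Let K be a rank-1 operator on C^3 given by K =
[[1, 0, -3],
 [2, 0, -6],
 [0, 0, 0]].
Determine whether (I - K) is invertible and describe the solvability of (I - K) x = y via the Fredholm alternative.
(I - K) is singular (det(I - K) = 0, i.e. 1 ∈ sigma(K)). (I - K) x = y is solvable iff y ⊥ ker((I - K)^*) = span{(1, 0, -3)}, i.e. iff y_1 - 3y_3 = 0. When solvable, the solutions are x = y + c·(1, 2, 0), c arbitrary (ker(I - K) = span{(1, 2, 0)}, dimension 1).

K has rank 1, so it is an outer product K = u v^T: every row of K is a multiple of one row vector. Reading off the entries, u = (1, 2, 0) and v = (1, 0, -3) (row i of K equals u_i·v^T). A rank-one matrix u v^T satisfies K u = u (v·u) and kills the (2)-dimensional subspace v^⊥, so its characteristic polynomial is lambda^2 (lambda - v·u) with v·u = tr K = 1. Hence the eigenvalues of I - K are 1 (multiplicity 2) and 1 - (1) = 0, so det(I - K) = 0. (Direct check: I - K =
[[0, 0, 3],
 [-2, 1, 6],
 [0, 0, 1]]
has determinant 0.) So 1 is an eigenvalue of K and (I - K) is not invertible. The finite-dimensional Fredholm alternative says: either (I - K) is invertible, or ker(I - K) ≠ {0} and then range(I - K) = ker((I - K)^*)^⊥, with dim ker(I - K) = dim ker((I - K)^*). We are in the second case, so we need both kernels. Kernel of I - K: (I - K) u = u - u (v·u) = u - u = 0, so ker(I - K) = span{u} = span{(1, 2, 0)} (it is exactly 1-dimensional because rank(I - K) = 2). Kernel of the adjoint: K is real, so (I - K)^* = I - K^T = I - v u^T, and (I - v u^T) v = v - v (u·v) = 0; hence ker((I - K)^*) = span{v} = span{(1, 0, -3)}. Therefore (I - K) x = y is solvable iff <y, v> = 0, i.e. iff y_1 - 3y_3 = 0. When this holds, K y = u (v·y) = 0, so (I - K) y = y and x = y is a particular solution; the full solution set is the line x = y + c·u = y + c·(1, 2, 0), c ∈ C.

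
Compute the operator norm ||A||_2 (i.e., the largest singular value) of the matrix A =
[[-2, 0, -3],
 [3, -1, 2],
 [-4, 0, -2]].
||A||_2 ≈ 6.6469 (= sqrt(largest eigenvalue of A^T A))

||A||_2 = sigma_max(A) = sqrt(lambda_max(A^T A)). Form the symmetric matrix M = A^T A =
[[29, -3, 20],
 [-3, 1, -2],
 [20, -2, 17]].
Its characteristic polynomial (trace, sum of principal 2x2 minors, determinant of M give the coefficients) is
  p(λ) = det(λ I - M) = λ^3 - 47λ^2 + 126λ - 64.
No integer candidate from the rational root theorem (±divisors of 64) is a root, so the roots are irrational. The cubic discriminant is Δ = 7201444 > 0, so there are three distinct real roots. p(0) = -64 and p(1) = 16 have opposite signs, so a root lies in (0, 1); Newton's method refines it to λ ≈ 0.6759. p(2) = 8 and p(3) = -82 have opposite signs, so a root lies in (2, 3); Newton's method refines it to λ ≈ 2.1432. p(44) = -328 and p(45) = 1556 have opposite signs, so a root lies in (44, 45); Newton's method refines it to λ ≈ 44.1809. Check (Vieta): the three roots sum to 47, matching tr M = 47.
So the eigenvalues of A^T A are ≈ 0.6759, 2.1432, 44.1809 (all ≥ 0, as they must be for A^T A). The largest is λ_max ≈ 44.1809, hence ||A||_2 = sqrt(λ_max) ≈ 6.6469.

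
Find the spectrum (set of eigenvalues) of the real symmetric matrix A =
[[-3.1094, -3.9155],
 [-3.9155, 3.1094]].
sigma(A) ≈ {-5, 5}

A is real symmetric, so its spectrum consists of real eigenvalues. Expanding the characteristic polynomial of the displayed matrix gives
  det(λ I - A) = p(λ) = λ^2 + (0)λ + (-25).
Solving p(λ) = 0 yields eigenvalues ≈ -5, 5. (A is shown rounded to 4 decimals, so these recover the underlying integer eigenvalues to within that precision.)
Verification: the trace of A = 0 equals the sum of eigenvalues 0, and det(A) ≈ -24.9995 matches the eigenvalue product -25.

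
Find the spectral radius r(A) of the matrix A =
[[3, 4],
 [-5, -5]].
r(A) = sqrt(5) ≈ 2.2361

The eigenvalues of A are the roots of its characteristic polynomial. With M = A (coefficients from the trace and determinant):
  p(λ) = det(λ I - M) = λ^2 + 2λ + 5.
For λ^2 + 2λ + 5 the discriminant is -16. It is negative, so the roots are the complex-conjugate pair λ = -1 ± (sqrt(16)/2) i ≈ -1 ± 2i. For a conjugate pair the product of the roots equals the constant term, so |λ|^2 = 5 and |λ| = sqrt(5) ≈ 2.2361.
Thus the eigenvalues (to 4 decimals) are -1 ± 2i (modulus 2.2361). The spectral radius is the largest modulus: r(A) = sqrt(5) ≈ 2.2361. (Cross-check: r(A) ≤ ||A||_2 ≈ 8.6409; equality holds whenever A is normal, though it can also hold for some non-normal A.)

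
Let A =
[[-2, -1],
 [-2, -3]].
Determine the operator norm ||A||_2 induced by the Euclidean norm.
||A||_2 = sqrt((18 + sqrt(260))/2) ≈ 4.1306 (= sqrt(largest eigenvalue of A^T A))

||A||_2 = sigma_max(A) = sqrt(lambda_max(A^T A)). Form the symmetric matrix M = A^T A =
[[8, 8],
 [8, 10]].
Its characteristic polynomial (trace, determinant of M give the coefficients) is
  p(λ) = det(λ I - M) = λ^2 - 18λ + 16.
For λ^2 - 18λ + 16 the discriminant is 260. It is nonnegative but not a perfect square, so the roots are real and irrational: λ = (18 ± sqrt(260))/2 ≈ 17.0623, 0.9377.
So the eigenvalues of A^T A are ≈ 0.9377, 17.0623 (all ≥ 0, as they must be for A^T A). The largest is λ_max = (18 + sqrt(260))/2 ≈ 17.0623, hence ||A||_2 = sqrt(λ_max) = sqrt((18 + sqrt(260))/2) ≈ 4.1306.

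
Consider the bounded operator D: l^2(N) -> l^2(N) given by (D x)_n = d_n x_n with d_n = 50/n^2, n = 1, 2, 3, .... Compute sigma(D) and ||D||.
sigma(D) = {50/n^2 : n ≥ 1} ∪ {0}; ||D|| = 50

A bounded diagonal operator on l^2 with diagonal entries d_n has spectrum equal to the closure of {d_n : n ≥ 1}: every d_n is an eigenvalue (with eigenvector e_n), so {d_n} ⊂ sigma(D); the spectrum is closed, so its closure is too; and for lambda not in the closure, (D - lambda I) has bounded inverse (the diagonal entries 1/(d_n - lambda) are bounded). For our sequence d_n = 50/n^2, n = 1, 2, 3, ...:
  - {d_n} = {50/n^2 : n ≥ 1}; the only limit point is 0
  - closure = {50/n^2 : n ≥ 1} ∪ {0}
For the norm: a diagonal operator has ||D|| = sup_n |d_n|. Here d_n = 50/n^2 is positive and decreasing, so sup_n |d_n| = d_1 = 50. So ||D|| = 50.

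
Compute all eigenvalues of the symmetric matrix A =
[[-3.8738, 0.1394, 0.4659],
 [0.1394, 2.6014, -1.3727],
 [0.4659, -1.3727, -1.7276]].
sigma(A) ≈ {-4, -2, 3}

A is real symmetric, so its spectrum consists of real eigenvalues. Expanding the characteristic polynomial of the displayed matrix gives
  det(λ I - A) = p(λ) = λ^3 + (3)λ^2 + (-10)λ + (-24).
Solving p(λ) = 0 yields eigenvalues ≈ -4, -2, 3. (A is shown rounded to 4 decimals, so these recover the underlying integer eigenvalues to within that precision.)
Verification: the trace of A = -3 equals the sum of eigenvalues -3, and det(A) ≈ 23.9996 matches the eigenvalue product 24.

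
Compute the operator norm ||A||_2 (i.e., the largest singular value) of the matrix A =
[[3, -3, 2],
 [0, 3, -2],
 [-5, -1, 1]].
||A||_2 ≈ 5.9937 (= sqrt(largest eigenvalue of A^T A))

||A||_2 = sigma_max(A) = sqrt(lambda_max(A^T A)). Form the symmetric matrix M = A^T A =
[[34, -4, 1],
 [-4, 19, -13],
 [1, -13, 9]].
Its characteristic polynomial (trace, sum of principal 2x2 minors, determinant of M give the coefficients) is
  p(λ) = det(λ I - M) = λ^3 - 62λ^2 + 937λ - 9.
No integer candidate from the rational root theorem (±divisors of 9) is a root, so the roots are irrational. The cubic discriminant is Δ = 85114257 > 0, so there are three distinct real roots. p(0) = -9 and p(1) = 867 have opposite signs, so a root lies in (0, 1); Newton's method refines it to λ ≈ 0.0096. p(26) = 17 and p(27) = -225 have opposite signs, so a root lies in (26, 27); Newton's method refines it to λ ≈ 26.0659. p(35) = -289 and p(36) = 27 have opposite signs, so a root lies in (35, 36); Newton's method refines it to λ ≈ 35.9245. Check (Vieta): the three roots sum to 62, matching tr M = 62.
So the eigenvalues of A^T A are ≈ 0.0096, 26.0659, 35.9245 (all ≥ 0, as they must be for A^T A). The largest is λ_max ≈ 35.9245, hence ||A||_2 = sqrt(λ_max) ≈ 5.9937.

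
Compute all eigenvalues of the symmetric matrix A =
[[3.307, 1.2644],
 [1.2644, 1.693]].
sigma(A) ≈ {1, 4}

A is real symmetric, so its spectrum consists of real eigenvalues. Expanding the characteristic polynomial of the displayed matrix gives
  det(λ I - A) = p(λ) = λ^2 + (-5)λ + (4).
Solving p(λ) = 0 yields eigenvalues ≈ 1, 4. (A is shown rounded to 4 decimals, so these recover the underlying integer eigenvalues to within that precision.)
Verification: the trace of A = 5 equals the sum of eigenvalues 5, and det(A) ≈ 4.0000 matches the eigenvalue product 4.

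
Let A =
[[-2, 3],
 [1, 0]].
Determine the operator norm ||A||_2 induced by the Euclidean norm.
||A||_2 = sqrt((14 + sqrt(160))/2) ≈ 3.6503 (= sqrt(largest eigenvalue of A^T A))

||A||_2 = sigma_max(A) = sqrt(lambda_max(A^T A)). Form the symmetric matrix M = A^T A =
[[5, -6],
 [-6, 9]].
Its characteristic polynomial (trace, determinant of M give the coefficients) is
  p(λ) = det(λ I - M) = λ^2 - 14λ + 9.
For λ^2 - 14λ + 9 the discriminant is 160. It is nonnegative but not a perfect square, so the roots are real and irrational: λ = (14 ± sqrt(160))/2 ≈ 13.3246, 0.6754.
So the eigenvalues of A^T A are ≈ 0.6754, 13.3246 (all ≥ 0, as they must be for A^T A). The largest is λ_max = (14 + sqrt(160))/2 ≈ 13.3246, hence ||A||_2 = sqrt(λ_max) = sqrt((14 + sqrt(160))/2) ≈ 3.6503.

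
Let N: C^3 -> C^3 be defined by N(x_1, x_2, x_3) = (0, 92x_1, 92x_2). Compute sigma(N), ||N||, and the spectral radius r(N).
sigma(N) = {0}; ||N|| = 92; r(N) = 0. (N is nilpotent with N^3 = 0.)

On C^3, N is a strictly lower-triangular matrix with 92 on the subdiagonal and zeros elsewhere, so its characteristic polynomial is lambda^3 and every eigenvalue is 0: sigma(N) = {0}. For the operator norm, N e_i = 92e_{i+1} for i = 1, ..., 2 and N e_3 = 0, so the singular values of N are 92 (with multiplicity 2) and 0; hence ||N|| = 92. The spectral radius r(N) = max|lambda| = 0. Note ||N|| > r(N) — characteristic of non-normal nilpotent operators. Indeed N^3 = 0.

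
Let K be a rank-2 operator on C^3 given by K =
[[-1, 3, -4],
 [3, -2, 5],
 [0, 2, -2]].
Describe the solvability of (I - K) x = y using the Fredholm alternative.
(I - K) is invertible (det(I - K) = -5 ≠ 0), so for every y in C^3 the equation (I - K) x = y has a unique solution.

K has rank 2 and factors as K = U V^T = u1 v1^T + u2 v2^T with u1 = (3, -2, 2), v1 = (-1, 1, -2), u2 = (2, 1, 2), v2 = (1, 0, 1) (multiplying out reproduces the displayed K). The nonzero eigenvalues of U V^T coincide with those of the 2 x 2 matrix G = V^T U = [[v1·u1, v1·u2], [v2·u1, v2·u2]] = [[-9, -5], [5, 4]], and by the Sylvester determinant identity det(I_3 - U V^T) = det(I_2 - V^T U) = det([[10, 5], [-5, -3]]) = (10)(-3) - (5)(-5) = -5. (Direct check: I - K =
[[2, -3, 4],
 [-3, 3, -5],
 [0, -2, 3]]
has determinant -5.) The finite-dimensional Fredholm alternative says: either (I - K) is invertible, or ker(I - K) ≠ {0} and then range(I - K) = ker((I - K)^*)^⊥, with dim ker(I - K) = dim ker((I - K)^*). Since det(I - K) ≠ 0, 1 is not an eigenvalue of K and ker(I - K) = {0}, so we are in the first case: for every y there is a unique x = (I - K)^(-1) y. (Explicitly, by the Woodbury identity, (I - U V^T)^(-1) = I + U (I_2 - G)^(-1) V^T.)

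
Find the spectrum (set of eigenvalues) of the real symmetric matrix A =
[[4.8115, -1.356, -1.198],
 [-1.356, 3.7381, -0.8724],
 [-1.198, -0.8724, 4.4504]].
sigma(A) ≈ {2, 5, 6}

A is real symmetric, so its spectrum consists of real eigenvalues. Expanding the characteristic polynomial of the displayed matrix gives
  det(λ I - A) = p(λ) = λ^3 + (-13)λ^2 + (52)λ + (-60).
Solving p(λ) = 0 yields eigenvalues ≈ 2, 5, 6. (A is shown rounded to 4 decimals, so these recover the underlying integer eigenvalues to within that precision.)
Verification: the trace of A = 13 equals the sum of eigenvalues 13, and det(A) ≈ 59.9999 matches the eigenvalue product 60.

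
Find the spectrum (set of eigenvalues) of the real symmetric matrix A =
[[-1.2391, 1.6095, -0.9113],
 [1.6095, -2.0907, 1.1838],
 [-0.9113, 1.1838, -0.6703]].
sigma(A) ≈ {-4, 0} (0 with multiplicity 2)

A is real symmetric, so its spectrum consists of real eigenvalues. Expanding the characteristic polynomial of the displayed matrix gives
  det(λ I - A) = p(λ) = λ^3 + (4)λ^2 + (0)λ + (0).
Solving p(λ) = 0 yields eigenvalues ≈ -4, 0, 0. (A is shown rounded to 4 decimals, so these recover the underlying integer eigenvalues to within that precision.)
Verification: the trace of A = -4 equals the sum of eigenvalues -4, and det(A) ≈ 0.0000 matches the eigenvalue product 0.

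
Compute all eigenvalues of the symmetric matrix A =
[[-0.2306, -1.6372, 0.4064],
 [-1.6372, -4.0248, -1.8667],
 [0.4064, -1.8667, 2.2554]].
sigma(A) ≈ {-5, 0, 3}

A is real symmetric, so its spectrum consists of real eigenvalues. Expanding the characteristic polynomial of the displayed matrix gives
  det(λ I - A) = p(λ) = λ^3 + (2)λ^2 + (-15)λ + (0).
Solving p(λ) = 0 yields eigenvalues ≈ -5, 0, 3. (A is shown rounded to 4 decimals, so these recover the underlying integer eigenvalues to within that precision.)
Verification: the trace of A = -2 equals the sum of eigenvalues -2, and det(A) ≈ 0.0002 matches the eigenvalue product 0.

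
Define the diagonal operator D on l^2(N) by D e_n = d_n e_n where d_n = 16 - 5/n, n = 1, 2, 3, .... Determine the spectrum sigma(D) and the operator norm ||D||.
sigma(D) = {16 - 5/n : n ≥ 1} ∪ {16}; ||D|| = 16

A bounded diagonal operator on l^2 with diagonal entries d_n has spectrum equal to the closure of {d_n : n ≥ 1}: every d_n is an eigenvalue (with eigenvector e_n), so {d_n} ⊂ sigma(D); the spectrum is closed, so its closure is too; and for lambda not in the closure, (D - lambda I) has bounded inverse (the diagonal entries 1/(d_n - lambda) are bounded). For our sequence d_n = 16 - 5/n, n = 1, 2, 3, ...:
  - {d_n} = {16 - 5/n : n ≥ 1}; the only limit point is 16
  - closure = {16 - 5/n : n ≥ 1} ∪ {16}
For the norm: a diagonal operator has ||D|| = sup_n |d_n|. Here d_n = 16 - 5/n increases monotonically from d_1 = 11 toward 16, with all terms in [11, 16); so sup_n |d_n| = 16 (the supremum is the limit, not attained). So ||D|| = 16.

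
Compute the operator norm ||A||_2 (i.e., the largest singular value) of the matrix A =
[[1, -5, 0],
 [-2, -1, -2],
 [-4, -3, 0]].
||A||_2 ≈ 6.3054 (= sqrt(largest eigenvalue of A^T A))

||A||_2 = sigma_max(A) = sqrt(lambda_max(A^T A)). Form the symmetric matrix M = A^T A =
[[21, 9, 4],
 [9, 35, 2],
 [4, 2, 4]].
Its characteristic polynomial (trace, sum of principal 2x2 minors, determinant of M give the coefficients) is
  p(λ) = det(λ I - M) = λ^3 - 60λ^2 + 858λ - 2116.
No integer candidate from the rational root theorem (±divisors of 2116) is a root, so the roots are irrational. The cubic discriminant is Δ = 135330480 > 0, so there are three distinct real roots. p(3) = -55 and p(4) = 420 have opposite signs, so a root lies in (3, 4); Newton's method refines it to λ ≈ 3.1058. p(17) = 43 and p(18) = -280 have opposite signs, so a root lies in (17, 18); Newton's method refines it to λ ≈ 17.136. p(39) = -595 and p(40) = 204 have opposite signs, so a root lies in (39, 40); Newton's method refines it to λ ≈ 39.7582. Check (Vieta): the three roots sum to 60, matching tr M = 60.
So the eigenvalues of A^T A are ≈ 3.1058, 17.136, 39.7582 (all ≥ 0, as they must be for A^T A). The largest is λ_max ≈ 39.7582, hence ||A||_2 = sqrt(λ_max) ≈ 6.3054.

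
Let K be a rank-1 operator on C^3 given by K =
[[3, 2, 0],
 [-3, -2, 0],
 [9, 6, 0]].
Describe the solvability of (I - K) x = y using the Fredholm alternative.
(I - K) is singular (det(I - K) = 0, i.e. 1 ∈ sigma(K)). (I - K) x = y is solvable iff y ⊥ ker((I - K)^*) = span{(3, 2, 0)}, i.e. iff 3y_1 + 2y_2 = 0. When solvable, the solutions are x = y + c·(1, -1, 3), c arbitrary (ker(I - K) = span{(1, -1, 3)}, dimension 1).

K has rank 1, so it is an outer product K = u v^T: every row of K is a multiple of one row vector. Reading off the entries, u = (1, -1, 3) and v = (3, 2, 0) (row i of K equals u_i·v^T). A rank-one matrix u v^T satisfies K u = u (v·u) and kills the (2)-dimensional subspace v^⊥, so its characteristic polynomial is lambda^2 (lambda - v·u) with v·u = tr K = 1. Hence the eigenvalues of I - K are 1 (multiplicity 2) and 1 - (1) = 0, so det(I - K) = 0. (Direct check: I - K =
[[-2, -2, 0],
 [3, 3, 0],
 [-9, -6, 1]]
has determinant 0.) So 1 is an eigenvalue of K and (I - K) is not invertible. The finite-dimensional Fredholm alternative says: either (I - K) is invertible, or ker(I - K) ≠ {0} and then range(I - K) = ker((I - K)^*)^⊥, with dim ker(I - K) = dim ker((I - K)^*). We are in the second case, so we need both kernels. Kernel of I - K: (I - K) u = u - u (v·u) = u - u = 0, so ker(I - K) = span{u} = span{(1, -1, 3)} (it is exactly 1-dimensional because rank(I - K) = 2). Kernel of the adjoint: K is real, so (I - K)^* = I - K^T = I - v u^T, and (I - v u^T) v = v - v (u·v) = 0; hence ker((I - K)^*) = span{v} = span{(3, 2, 0)}. Therefore (I - K) x = y is solvable iff <y, v> = 0, i.e. iff 3y_1 + 2y_2 = 0. When this holds, K y = u (v·y) = 0, so (I - K) y = y and x = y is a particular solution; the full solution set is the line x = y + c·u = y + c·(1, -1, 3), c ∈ C.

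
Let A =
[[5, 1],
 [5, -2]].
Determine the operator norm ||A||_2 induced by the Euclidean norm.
||A||_2 = sqrt((55 + sqrt(2125))/2) ≈ 7.1098 (= sqrt(largest eigenvalue of A^T A))

||A||_2 = sigma_max(A) = sqrt(lambda_max(A^T A)). Form the symmetric matrix M = A^T A =
[[50, -5],
 [-5, 5]].
Its characteristic polynomial (trace, determinant of M give the coefficients) is
  p(λ) = det(λ I - M) = λ^2 - 55λ + 225.
For λ^2 - 55λ + 225 the discriminant is 2125. It is nonnegative but not a perfect square, so the roots are real and irrational: λ = (55 ± sqrt(2125))/2 ≈ 50.5489, 4.4511.
So the eigenvalues of A^T A are ≈ 4.4511, 50.5489 (all ≥ 0, as they must be for A^T A). The largest is λ_max = (55 + sqrt(2125))/2 ≈ 50.5489, hence ||A||_2 = sqrt(λ_max) = sqrt((55 + sqrt(2125))/2) ≈ 7.1098.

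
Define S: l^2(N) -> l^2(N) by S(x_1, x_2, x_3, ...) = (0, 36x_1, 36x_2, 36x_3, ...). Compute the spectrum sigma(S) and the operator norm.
sigma(S) = closed disk {z in C : |z| ≤ 36}; ||S|| = 36

Note S = 36·U where U is the unit right shift (U x)_k = x_{k-1} (with x_0 := 0); so ||S|| = 36||U|| and sigma(S) = 36·sigma(U). ||S x||^2 = sum_{k≥1} |36x_k|^2 = 1296||x||^2, so ||S|| = 36 and sigma(S) ⊂ {|z| ≤ 36}. For any |lambda| < 36, the equation (S - lambda I) x = 0 forces x_1 = 0, then 36x_k = lambda x_{k+1} ⇒ x = 0, so S has no eigenvalues. But (S - lambda I) is not surjective for |lambda| < 36: solving (S - lambda I) x = e_1 would require x_n proportional to (lambda/36)^(-n), which is not in l^2. So every |lambda| < 36 lies in the residual spectrum. The boundary |lambda| = 36 is in the approximate point spectrum (the spectrum is closed). Hence sigma(S) is the closed disk of radius 36.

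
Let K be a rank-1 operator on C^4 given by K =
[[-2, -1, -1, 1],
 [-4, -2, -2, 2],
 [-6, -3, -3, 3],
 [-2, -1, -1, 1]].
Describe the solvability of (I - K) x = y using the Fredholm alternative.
(I - K) is invertible (det(I - K) = 7 ≠ 0), so for every y in C^4 the equation (I - K) x = y has a unique solution.

K has rank 1, so it is an outer product K = u v^T: every row of K is a multiple of one row vector. Reading off the entries, u = (1, 2, 3, 1) and v = (-2, -1, -1, 1) (row i of K equals u_i·v^T). A rank-one matrix u v^T satisfies K u = u (v·u) and kills the (3)-dimensional subspace v^⊥, so its characteristic polynomial is lambda^3 (lambda - v·u) with v·u = tr K = -6. Hence the eigenvalues of I - K are 1 (multiplicity 3) and 1 - (-6) = 7, so det(I - K) = 7. (Direct check: I - K =
[[3, 1, 1, -1],
 [4, 3, 2, -2],
 [6, 3, 4, -3],
 [2, 1, 1, 0]]
has determinant 7.) The finite-dimensional Fredholm alternative says: either (I - K) is invertible, or ker(I - K) ≠ {0} and then range(I - K) = ker((I - K)^*)^⊥, with dim ker(I - K) = dim ker((I - K)^*). Since det(I - K) ≠ 0, 1 is not an eigenvalue of K and ker(I - K) = {0}, so we are in the first case: for every y there is a unique x = (I - K)^(-1) y. Explicitly, by the Sherman–Morrison formula, (I - u v^T)^(-1) = I + u v^T/(1 - v·u), i.e. (I - K)^(-1) = I + K/(7).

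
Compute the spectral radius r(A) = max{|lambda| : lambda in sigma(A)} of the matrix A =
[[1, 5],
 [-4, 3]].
r(A) = sqrt(23) ≈ 4.7958

The eigenvalues of A are the roots of its characteristic polynomial. With M = A (coefficients from the trace and determinant):
  p(λ) = det(λ I - M) = λ^2 - 4λ + 23.
For λ^2 - 4λ + 23 the discriminant is -76. It is negative, so the roots are the complex-conjugate pair λ = 2 ± (sqrt(76)/2) i ≈ 2 ± 4.3589i. For a conjugate pair the product of the roots equals the constant term, so |λ|^2 = 23 and |λ| = sqrt(23) ≈ 4.7958.
Thus the eigenvalues (to 4 decimals) are 2 ± 4.3589i (modulus 4.7958). The spectral radius is the largest modulus: r(A) = sqrt(23) ≈ 4.7958. (Cross-check: r(A) ≤ ||A||_2 ≈ 6.0425; equality holds whenever A is normal, though it can also hold for some non-normal A.)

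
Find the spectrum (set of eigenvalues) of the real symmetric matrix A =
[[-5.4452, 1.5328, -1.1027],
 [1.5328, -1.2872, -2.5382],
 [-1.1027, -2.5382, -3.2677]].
sigma(A) ≈ {-6, -5, 1}

A is real symmetric, so its spectrum consists of real eigenvalues. Expanding the characteristic polynomial of the displayed matrix gives
  det(λ I - A) = p(λ) = λ^3 + (10)λ^2 + (19)λ + (-30).
Solving p(λ) = 0 yields eigenvalues ≈ -6, -5, 1. (A is shown rounded to 4 decimals, so these recover the underlying integer eigenvalues to within that precision.)
Verification: the trace of A = -10 equals the sum of eigenvalues -10, and det(A) ≈ 29.9997 matches the eigenvalue product 30.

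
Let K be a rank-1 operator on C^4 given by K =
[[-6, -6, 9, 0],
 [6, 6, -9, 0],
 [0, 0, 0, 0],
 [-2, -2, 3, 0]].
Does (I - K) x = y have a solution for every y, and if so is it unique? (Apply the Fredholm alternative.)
(I - K) is invertible (det(I - K) = 1 ≠ 0), so for every y in C^4 the equation (I - K) x = y has a unique solution.

K has rank 1, so it is an outer product K = u v^T: every row of K is a multiple of one row vector. Reading off the entries, u = (3, -3, 0, 1) and v = (-2, -2, 3, 0) (row i of K equals u_i·v^T). A rank-one matrix u v^T satisfies K u = u (v·u) and kills the (3)-dimensional subspace v^⊥, so its characteristic polynomial is lambda^3 (lambda - v·u) with v·u = tr K = 0. Hence the eigenvalues of I - K are 1 (multiplicity 3) and 1 - (0) = 1, so det(I - K) = 1. (Direct check: I - K =
[[7, 6, -9, 0],
 [-6, -5, 9, 0],
 [0, 0, 1, 0],
 [2, 2, -3, 1]]
has determinant 1.) The finite-dimensional Fredholm alternative says: either (I - K) is invertible, or ker(I - K) ≠ {0} and then range(I - K) = ker((I - K)^*)^⊥, with dim ker(I - K) = dim ker((I - K)^*). Since det(I - K) ≠ 0, 1 is not an eigenvalue of K and ker(I - K) = {0}, so we are in the first case: for every y there is a unique x = (I - K)^(-1) y. Explicitly, by the Sherman–Morrison formula, (I - u v^T)^(-1) = I + u v^T/(1 - v·u), i.e. (I - K)^(-1) = I + K.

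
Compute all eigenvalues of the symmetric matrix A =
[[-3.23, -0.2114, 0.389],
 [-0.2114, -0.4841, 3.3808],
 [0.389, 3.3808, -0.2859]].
sigma(A) ≈ {-4, -3, 3}

A is real symmetric, so its spectrum consists of real eigenvalues. Expanding the characteristic polynomial of the displayed matrix gives
  det(λ I - A) = p(λ) = λ^3 + (4)λ^2 + (-9)λ + (-36.0012).
Solving p(λ) = 0 yields eigenvalues ≈ -4, -3, 3. (A is shown rounded to 4 decimals, so these recover the underlying integer eigenvalues to within that precision.)
Verification: the trace of A = -4 equals the sum of eigenvalues -4, and det(A) ≈ 36.0012 matches the eigenvalue product 36.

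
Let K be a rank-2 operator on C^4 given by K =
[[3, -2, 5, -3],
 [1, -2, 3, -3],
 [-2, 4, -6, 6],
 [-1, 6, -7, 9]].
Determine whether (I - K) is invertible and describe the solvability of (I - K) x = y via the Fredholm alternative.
(I - K) is invertible (det(I - K) = -3 ≠ 0), so for every y in C^4 the equation (I - K) x = y has a unique solution.

K has rank 2 and factors as K = U V^T = u1 v1^T + u2 v2^T with u1 = (-3, -1, 2, 1), v1 = (-1, 2, -3, 3), u2 = (2, 0, 0, 2), v2 = (0, 2, -2, 3) (multiplying out reproduces the displayed K). The nonzero eigenvalues of U V^T coincide with those of the 2 x 2 matrix G = V^T U = [[v1·u1, v1·u2], [v2·u1, v2·u2]] = [[-2, 4], [-3, 6]], and by the Sylvester determinant identity det(I_4 - U V^T) = det(I_2 - V^T U) = det([[3, -4], [3, -5]]) = (3)(-5) - (-4)(3) = -3. (Direct check: I - K =
[[-2, 2, -5, 3],
 [-1, 3, -3, 3],
 [2, -4, 7, -6],
 [1, -6, 7, -8]]
has determinant -3.) The finite-dimensional Fredholm alternative says: either (I - K) is invertible, or ker(I - K) ≠ {0} and then range(I - K) = ker((I - K)^*)^⊥, with dim ker(I - K) = dim ker((I - K)^*). Since det(I - K) ≠ 0, 1 is not an eigenvalue of K and ker(I - K) = {0}, so we are in the first case: for every y there is a unique x = (I - K)^(-1) y. (Explicitly, by the Woodbury identity, (I - U V^T)^(-1) = I + U (I_2 - G)^(-1) V^T.)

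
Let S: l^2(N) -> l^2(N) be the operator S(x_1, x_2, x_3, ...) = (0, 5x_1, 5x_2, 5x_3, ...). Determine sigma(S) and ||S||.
sigma(S) = closed disk {z in C : |z| ≤ 5}; ||S|| = 5

Note S = 5·U where U is the unit right shift (U x)_k = x_{k-1} (with x_0 := 0); so ||S|| = 5||U|| and sigma(S) = 5·sigma(U). ||S x||^2 = sum_{k≥1} |5x_k|^2 = 25||x||^2, so ||S|| = 5 and sigma(S) ⊂ {|z| ≤ 5}. For any |lambda| < 5, the equation (S - lambda I) x = 0 forces x_1 = 0, then 5x_k = lambda x_{k+1} ⇒ x = 0, so S has no eigenvalues. But (S - lambda I) is not surjective for |lambda| < 5: solving (S - lambda I) x = e_1 would require x_n proportional to (lambda/5)^(-n), which is not in l^2. So every |lambda| < 5 lies in the residual spectrum. The boundary |lambda| = 5 is in the approximate point spectrum (the spectrum is closed). Hence sigma(S) is the closed disk of radius 5.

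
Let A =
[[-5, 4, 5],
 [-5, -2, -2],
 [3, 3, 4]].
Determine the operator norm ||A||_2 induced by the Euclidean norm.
||A||_2 ≈ 8.6283 (= sqrt(largest eigenvalue of A^T A))

||A||_2 = sigma_max(A) = sqrt(lambda_max(A^T A)). Form the symmetric matrix M = A^T A =
[[59, -1, -3],
 [-1, 29, 36],
 [-3, 36, 45]].
Its characteristic polynomial (trace, sum of principal 2x2 minors, determinant of M give the coefficients) is
  p(λ) = det(λ I - M) = λ^3 - 133λ^2 + 4365λ - 441.
No integer candidate from the rational root theorem (±divisors of 441) is a root, so the roots are irrational. The cubic discriminant is Δ = 4816252080 > 0, so there are three distinct real roots. p(0) = -441 and p(1) = 3792 have opposite signs, so a root lies in (0, 1); Newton's method refines it to λ ≈ 0.1013. p(58) = 429 and p(59) = -500 have opposite signs, so a root lies in (58, 59); Newton's method refines it to λ ≈ 58.4505. p(74) = -515 and p(75) = 684 have opposite signs, so a root lies in (74, 75); Newton's method refines it to λ ≈ 74.4482. Check (Vieta): the three roots sum to 133, matching tr M = 133.
So the eigenvalues of A^T A are ≈ 0.1013, 58.4505, 74.4482 (all ≥ 0, as they must be for A^T A). The largest is λ_max ≈ 74.4482, hence ||A||_2 = sqrt(λ_max) ≈ 8.6283.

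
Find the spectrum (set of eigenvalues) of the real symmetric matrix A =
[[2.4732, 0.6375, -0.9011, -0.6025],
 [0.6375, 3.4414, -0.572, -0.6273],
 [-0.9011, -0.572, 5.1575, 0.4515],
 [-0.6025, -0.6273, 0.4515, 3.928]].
sigma(A) ≈ {2, 3, 4, 6}

A is real symmetric, so its spectrum consists of real eigenvalues. Expanding the characteristic polynomial of the displayed matrix gives
  det(λ I - A) = p(λ) = λ^4 + (-15)λ^3 + (80.0011)λ^2 + (-180.0039)λ + (144.0045).
Solving p(λ) = 0 yields eigenvalues ≈ 2, 3, 4, 6. (A is shown rounded to 4 decimals, so these recover the underlying integer eigenvalues to within that precision.)
Verification: the trace of A = 15 equals the sum of eigenvalues 15, and det(A) ≈ 144.0045 matches the eigenvalue product 144.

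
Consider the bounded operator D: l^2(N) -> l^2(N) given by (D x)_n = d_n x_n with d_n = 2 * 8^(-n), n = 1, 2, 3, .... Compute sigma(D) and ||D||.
sigma(D) = {2 * 8^(-n) : n ≥ 1} ∪ {0}; ||D|| = 1/4

A bounded diagonal operator on l^2 with diagonal entries d_n has spectrum equal to the closure of {d_n : n ≥ 1}: every d_n is an eigenvalue (with eigenvector e_n), so {d_n} ⊂ sigma(D); the spectrum is closed, so its closure is too; and for lambda not in the closure, (D - lambda I) has bounded inverse (the diagonal entries 1/(d_n - lambda) are bounded). For our sequence d_n = 2 * 8^(-n), n = 1, 2, 3, ...:
  - {d_n} = {2 * 8^(-n) : n ≥ 1}; the only limit point is 0
  - closure = {2 * 8^(-n) : n ≥ 1} ∪ {0}
For the norm: a diagonal operator has ||D|| = sup_n |d_n|. Here d_n = 2 * 8^(-n) is positive and decreasing, so sup_n |d_n| = d_1 = 2/8 = 1/4. So ||D|| = 1/4.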